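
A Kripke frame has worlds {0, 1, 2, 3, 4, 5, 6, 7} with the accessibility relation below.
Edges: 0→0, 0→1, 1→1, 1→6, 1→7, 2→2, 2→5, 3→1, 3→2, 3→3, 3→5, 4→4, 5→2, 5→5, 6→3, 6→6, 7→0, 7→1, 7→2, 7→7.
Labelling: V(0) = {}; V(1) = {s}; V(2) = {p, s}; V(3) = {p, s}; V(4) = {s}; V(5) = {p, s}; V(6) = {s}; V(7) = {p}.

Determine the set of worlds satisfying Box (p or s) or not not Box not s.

Let φ = Box (p or s) or not not Box not s. Evaluate φ at each world:
  0 (successors {0, 1}): φ is false.
  1 (successors {1, 6, 7}): φ is true.
  2 (successors {2, 5}): φ is true.
  3 (successors {1, 2, 3, 5}): φ is true.
  4 (successors {4}): φ is true.
  5 (successors {2, 5}): φ is true.
  6 (successors {3, 6}): φ is true.
  7 (successors {0, 1, 2, 7}): φ is false.
For instance, at 4:
  At 4: Box (p or s) is true, not not Box not s is false, so Box (p or s) or not not Box not s is true.
    At 4: Box (p or s) requires p or s at every successor {4}.
      At 4: p or s is true.
    So Box (p or s) is true at 4.
    At 4: not Box not s is true, so not not Box not s is false.
      At 4: Box not s is false, so not Box not s is true.
Satisfying worlds: {1, 2, 3, 4, 5, 6}

1, 2, 3, 4, 5, 6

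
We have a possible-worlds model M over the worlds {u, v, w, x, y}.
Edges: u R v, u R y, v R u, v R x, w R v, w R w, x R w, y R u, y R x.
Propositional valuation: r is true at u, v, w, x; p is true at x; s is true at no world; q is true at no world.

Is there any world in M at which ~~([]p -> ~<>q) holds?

Recall that []ψ holds at a world iff ψ holds at every accessible world, and <>ψ holds iff ψ holds at some accessible world.
Let φ = ~~([]p -> ~<>q). Evaluate φ at each world:
  u (successors {v, y}): φ is true.
  v (successors {u, x}): φ is true.
  w (successors {v, w}): φ is true.
  x (successors {w}): φ is true.
  y (successors {u, x}): φ is true.
Detail at u (witness):
  At u: ~([]p -> ~<>q) is false, so ~~([]p -> ~<>q) is true.
    At u: []p -> ~<>q is true, so ~([]p -> ~<>q) is false.
      At u: []p is false, ~<>q is true, so []p -> ~<>q is true.

Yes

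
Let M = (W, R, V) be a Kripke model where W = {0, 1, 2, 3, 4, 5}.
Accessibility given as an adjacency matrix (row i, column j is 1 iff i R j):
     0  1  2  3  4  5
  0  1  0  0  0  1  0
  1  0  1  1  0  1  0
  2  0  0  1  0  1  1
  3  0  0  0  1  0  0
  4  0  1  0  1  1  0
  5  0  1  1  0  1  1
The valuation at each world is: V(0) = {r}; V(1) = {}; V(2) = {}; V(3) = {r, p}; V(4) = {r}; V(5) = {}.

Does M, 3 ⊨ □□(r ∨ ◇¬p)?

Yes

At 3: □□(r ∨ ◇¬p) requires □(r ∨ ◇¬p) at every successor {3}.
    At 3: □(r ∨ ◇¬p) requires r ∨ ◇¬p at every successor {3}.
      At 3: r ∨ ◇¬p is true.
    So □(r ∨ ◇¬p) is true at 3.
So □□(r ∨ ◇¬p) is true at 3.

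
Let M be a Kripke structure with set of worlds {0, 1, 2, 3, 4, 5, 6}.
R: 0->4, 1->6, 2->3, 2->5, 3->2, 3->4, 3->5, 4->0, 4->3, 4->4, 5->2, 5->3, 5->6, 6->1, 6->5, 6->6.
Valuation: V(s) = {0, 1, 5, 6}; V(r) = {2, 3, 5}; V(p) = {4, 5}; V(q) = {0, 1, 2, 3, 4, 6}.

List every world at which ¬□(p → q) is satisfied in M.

2, 3, 6

Let φ = ¬□(p → q). Evaluate φ at each world:
  0 (successors {4}): φ is false.
  1 (successors {6}): φ is false.
  2 (successors {3, 5}): φ is true.
  3 (successors {2, 4, 5}): φ is true.
  4 (successors {0, 3, 4}): φ is false.
  5 (successors {2, 3, 6}): φ is false.
  6 (successors {1, 5, 6}): φ is true.
For instance, at 5:
  At 5: □(p → q) is true, so ¬□(p → q) is false.
    At 5: □(p → q) requires p → q at every successor {2, 3, 6}.
      At 2: p → q is true.
      At 3: p → q is true.
      At 6: p → q is true.
    So □(p → q) is true at 5.
Satisfying worlds: {2, 3, 6}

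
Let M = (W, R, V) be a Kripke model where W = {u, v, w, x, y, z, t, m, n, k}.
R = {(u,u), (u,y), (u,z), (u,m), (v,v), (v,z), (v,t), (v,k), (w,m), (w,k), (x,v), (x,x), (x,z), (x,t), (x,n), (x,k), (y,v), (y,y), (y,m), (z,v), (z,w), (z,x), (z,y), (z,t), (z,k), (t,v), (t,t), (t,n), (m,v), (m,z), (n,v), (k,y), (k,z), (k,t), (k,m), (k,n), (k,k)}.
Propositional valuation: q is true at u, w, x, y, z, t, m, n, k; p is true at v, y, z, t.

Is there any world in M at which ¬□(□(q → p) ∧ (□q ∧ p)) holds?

Let φ = ¬□(□(q → p) ∧ (□q ∧ p)). Evaluate φ at each world:
  u (successors {u, y, z, m}): φ is true.
  v (successors {v, z, t, k}): φ is true.
  w (successors {m, k}): φ is true.
  x (successors {v, x, z, t, n, k}): φ is true.
  y (successors {v, y, m}): φ is true.
  z (successors {v, w, x, y, t, k}): φ is true.
  t (successors {v, t, n}): φ is true.
  m (successors {v, z}): φ is true.
  n (successors {v}): φ is true.
  k (successors {y, z, t, m, n, k}): φ is true.
Detail at u (witness):
  At u: □(□(q → p) ∧ (□q ∧ p)) is false, so ¬□(□(q → p) ∧ (□q ∧ p)) is true.
    At u: □(□(q → p) ∧ (□q ∧ p)) requires □(q → p) ∧ (□q ∧ p) at every successor {u, y, z, m}.
      □(q → p) ∧ (□q ∧ p) fails at u, so □(□(q → p) ∧ (□q ∧ p)) is false at u.

Yes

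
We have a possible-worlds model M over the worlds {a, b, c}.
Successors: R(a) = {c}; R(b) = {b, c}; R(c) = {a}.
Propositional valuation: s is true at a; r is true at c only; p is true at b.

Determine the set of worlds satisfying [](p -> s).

Let φ = [](p -> s). Evaluate φ at each world:
  a (successors {c}): φ is true.
  b (successors {b, c}): φ is false.
  c (successors {a}): φ is true.
For instance, at b:
  At b: [](p -> s) requires p -> s at every successor {b, c}.
    p -> s fails at b, so [](p -> s) is false at b.
Satisfying worlds: {a, c}

a, c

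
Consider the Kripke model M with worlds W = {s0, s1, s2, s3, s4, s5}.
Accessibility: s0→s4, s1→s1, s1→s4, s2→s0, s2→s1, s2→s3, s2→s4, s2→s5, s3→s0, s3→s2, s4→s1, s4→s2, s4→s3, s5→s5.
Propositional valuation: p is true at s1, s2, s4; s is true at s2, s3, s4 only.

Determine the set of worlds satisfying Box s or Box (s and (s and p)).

Let φ = Box s or Box (s and (s and p)). Evaluate φ at each world:
  s0 (successors {s4}): φ is true.
  s1 (successors {s1, s4}): φ is false.
  s2 (successors {s0, s1, s3, s4, s5}): φ is false.
  s3 (successors {s0, s2}): φ is false.
  s4 (successors {s1, s2, s3}): φ is false.
  s5 (successors {s5}): φ is false.
For instance, at s3:
  At s3: Box s is false, Box (s and (s and p)) is false, so Box s or Box (s and (s and p)) is false.
    At s3: Box s requires s at every successor {s0, s2}.
      s fails at s0, so Box s is false at s3.
    At s3: Box (s and (s and p)) requires s and (s and p) at every successor {s0, s2}.
      s and (s and p) fails at s0, so Box (s and (s and p)) is false at s3.
Satisfying worlds: {s0}

s0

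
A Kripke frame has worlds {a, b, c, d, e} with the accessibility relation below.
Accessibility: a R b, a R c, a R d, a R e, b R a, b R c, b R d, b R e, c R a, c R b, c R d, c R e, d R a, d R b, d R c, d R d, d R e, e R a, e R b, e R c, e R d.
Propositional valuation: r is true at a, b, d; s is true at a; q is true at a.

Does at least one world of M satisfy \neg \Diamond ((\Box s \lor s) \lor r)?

No

Let φ = \neg \Diamond ((\Box s \lor s) \lor r). Evaluate φ at each world:
  a (successors {b, c, d, e}): φ is false.
  b (successors {a, c, d, e}): φ is false.
  c (successors {a, b, d, e}): φ is false.
  d (successors {a, b, c, d, e}): φ is false.
  e (successors {a, b, c, d}): φ is false.
For instance, at d:
  At d: \Diamond ((\Box s \lor s) \lor r) is true, so \neg \Diamond ((\Box s \lor s) \lor r) is false.
    At d: \Diamond ((\Box s \lor s) \lor r) requires (\Box s \lor s) \lor r at some successor in {a, b, c, d, e}.
      (\Box s \lor s) \lor r holds at a, so \Diamond ((\Box s \lor s) \lor r) is true at d.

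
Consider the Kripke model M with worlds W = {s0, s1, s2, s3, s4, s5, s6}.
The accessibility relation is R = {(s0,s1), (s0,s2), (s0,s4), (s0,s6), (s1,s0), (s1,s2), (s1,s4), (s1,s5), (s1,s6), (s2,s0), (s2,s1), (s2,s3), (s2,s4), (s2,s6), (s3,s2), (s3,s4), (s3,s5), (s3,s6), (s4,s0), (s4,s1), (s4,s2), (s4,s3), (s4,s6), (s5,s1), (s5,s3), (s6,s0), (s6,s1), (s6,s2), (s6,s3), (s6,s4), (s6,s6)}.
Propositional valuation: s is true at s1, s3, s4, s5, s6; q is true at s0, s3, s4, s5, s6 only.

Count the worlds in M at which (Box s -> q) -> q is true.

Let φ = (Box s -> q) -> q. Evaluate φ at each world:
  s0 (successors {s1, s2, s4, s6}): φ is true.
  s1 (successors {s0, s2, s4, s5, s6}): φ is false.
  s2 (successors {s0, s1, s3, s4, s6}): φ is false.
  s3 (successors {s2, s4, s5, s6}): φ is true.
  s4 (successors {s0, s1, s2, s3, s6}): φ is true.
  s5 (successors {s1, s3}): φ is true.
  s6 (successors {s0, s1, s2, s3, s4, s6}): φ is true.
For instance, at s2:
  At s2: Box s -> q is true, q is false, so (Box s -> q) -> q is false.
    At s2: Box s is false, q is false, so Box s -> q is true.
      At s2: Box s requires s at every successor {s0, s1, s3, s4, s6}.
        s fails at s0, so Box s is false at s2.
Satisfying worlds: {s0, s3, s4, s5, s6}

5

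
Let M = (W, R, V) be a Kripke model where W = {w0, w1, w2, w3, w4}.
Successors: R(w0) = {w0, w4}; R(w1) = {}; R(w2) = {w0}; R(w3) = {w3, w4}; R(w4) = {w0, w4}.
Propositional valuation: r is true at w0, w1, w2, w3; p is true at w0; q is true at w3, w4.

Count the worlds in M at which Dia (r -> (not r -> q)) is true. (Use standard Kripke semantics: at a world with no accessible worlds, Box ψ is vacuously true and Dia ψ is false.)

4

Let φ = Dia (r -> (not r -> q)). Evaluate φ at each world:
  w0 (successors {w0, w4}): φ is true.
  w1 (successors ∅): φ is false.
  w2 (successors {w0}): φ is true.
  w3 (successors {w3, w4}): φ is true.
  w4 (successors {w0, w4}): φ is true.
For instance, at w3:
  At w3: Dia (r -> (not r -> q)) requires r -> (not r -> q) at some successor in {w3, w4}.
    r -> (not r -> q) holds at w3, so Dia (r -> (not r -> q)) is true at w3.
Satisfying worlds: {w0, w2, w3, w4}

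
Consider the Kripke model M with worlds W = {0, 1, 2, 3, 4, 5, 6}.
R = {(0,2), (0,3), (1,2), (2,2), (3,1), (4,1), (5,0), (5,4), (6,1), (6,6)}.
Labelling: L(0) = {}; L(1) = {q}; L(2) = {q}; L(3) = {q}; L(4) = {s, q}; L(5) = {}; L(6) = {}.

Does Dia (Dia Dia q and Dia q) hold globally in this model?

Let φ = Dia (Dia Dia q and Dia q). Evaluate φ at each world:
  0 (successors {2, 3}): φ is true.
  1 (successors {2}): φ is true.
  2 (successors {2}): φ is true.
  3 (successors {1}): φ is true.
  4 (successors {1}): φ is true.
  5 (successors {0, 4}): φ is true.
  6 (successors {1, 6}): φ is true.
For instance, at 1:
  At 1: Dia (Dia Dia q and Dia q) requires Dia Dia q and Dia q at some successor in {2}.
    Dia Dia q and Dia q holds at 2, so Dia (Dia Dia q and Dia q) is true at 1.
      At 2: Dia Dia q is true, Dia q is true, so Dia Dia q and Dia q is true.

Yes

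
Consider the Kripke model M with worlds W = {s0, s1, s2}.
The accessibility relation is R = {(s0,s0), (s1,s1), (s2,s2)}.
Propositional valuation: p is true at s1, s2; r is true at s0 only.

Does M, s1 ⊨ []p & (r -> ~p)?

At s1: []p is true, r -> ~p is true, so []p & (r -> ~p) is true.
  At s1: []p requires p at every successor {s1}.
    At s1: p is true.
  So []p is true at s1.

Yes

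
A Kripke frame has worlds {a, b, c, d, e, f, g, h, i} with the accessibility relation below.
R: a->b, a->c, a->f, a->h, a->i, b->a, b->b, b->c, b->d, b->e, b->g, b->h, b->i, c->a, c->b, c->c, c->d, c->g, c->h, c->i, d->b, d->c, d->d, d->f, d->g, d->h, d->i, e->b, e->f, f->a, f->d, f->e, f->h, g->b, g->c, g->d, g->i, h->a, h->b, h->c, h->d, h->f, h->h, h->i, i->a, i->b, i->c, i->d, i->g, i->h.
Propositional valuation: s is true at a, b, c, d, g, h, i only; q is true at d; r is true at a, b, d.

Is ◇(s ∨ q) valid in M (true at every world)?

Yes

Recall that ◇ψ holds at a world iff ψ holds at some accessible world.
Let φ = ◇(s ∨ q). Evaluate φ at each world:
  a (successors {b, c, f, h, i}): φ is true.
  b (successors {a, b, c, d, e, g, h, i}): φ is true.
  c (successors {a, b, c, d, g, h, i}): φ is true.
  d (successors {b, c, d, f, g, h, i}): φ is true.
  e (successors {b, f}): φ is true.
  f (successors {a, d, e, h}): φ is true.
  g (successors {b, c, d, i}): φ is true.
  h (successors {a, b, c, d, f, h, i}): φ is true.
  i (successors {a, b, c, d, g, h}): φ is true.
For instance, at e:
  At e: ◇(s ∨ q) requires s ∨ q at some successor in {b, f}.
    s ∨ q holds at b, so ◇(s ∨ q) is true at e.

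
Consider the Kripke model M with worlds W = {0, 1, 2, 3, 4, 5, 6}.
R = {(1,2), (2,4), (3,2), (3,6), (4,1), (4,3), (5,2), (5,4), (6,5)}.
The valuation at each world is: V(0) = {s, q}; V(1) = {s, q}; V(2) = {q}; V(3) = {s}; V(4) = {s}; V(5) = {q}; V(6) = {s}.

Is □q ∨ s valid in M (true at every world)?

No

Let φ = □q ∨ s. Evaluate φ at each world:
  0 (successors ∅): φ is true.
  1 (successors {2}): φ is true.
  2 (successors {4}): φ is false.
  3 (successors {2, 6}): φ is true.
  4 (successors {1, 3}): φ is true.
  5 (successors {2, 4}): φ is false.
  6 (successors {5}): φ is true.
Detail at 2 (counterexample):
  At 2: □q is false, s is false, so □q ∨ s is false.
    At 2: □q requires q at every successor {4}.
      q fails at 4, so □q is false at 2.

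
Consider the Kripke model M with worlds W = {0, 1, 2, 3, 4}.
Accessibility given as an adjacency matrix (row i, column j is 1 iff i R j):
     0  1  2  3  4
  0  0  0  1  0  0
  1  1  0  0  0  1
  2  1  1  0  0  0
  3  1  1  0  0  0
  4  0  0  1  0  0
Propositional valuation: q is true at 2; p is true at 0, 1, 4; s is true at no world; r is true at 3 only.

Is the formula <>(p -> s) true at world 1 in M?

No

At 1: <>(p -> s) requires p -> s at some successor in {0, 4}.
  At 0: p -> s is false.
  At 4: p -> s is false.
So <>(p -> s) is false at 1.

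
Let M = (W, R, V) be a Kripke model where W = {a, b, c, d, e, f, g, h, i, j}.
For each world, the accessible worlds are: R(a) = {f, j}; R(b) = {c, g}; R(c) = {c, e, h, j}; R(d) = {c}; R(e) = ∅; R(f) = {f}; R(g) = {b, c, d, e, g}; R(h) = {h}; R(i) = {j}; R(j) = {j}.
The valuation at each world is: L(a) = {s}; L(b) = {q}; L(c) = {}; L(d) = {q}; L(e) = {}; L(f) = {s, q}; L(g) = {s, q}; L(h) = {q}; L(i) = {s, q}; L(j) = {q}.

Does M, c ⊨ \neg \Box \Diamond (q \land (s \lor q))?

Yes

At c: \Box \Diamond (q \land (s \lor q)) is false, so \neg \Box \Diamond (q \land (s \lor q)) is true.
  At c: \Box \Diamond (q \land (s \lor q)) requires \Diamond (q \land (s \lor q)) at every successor {c, e, h, j}.
    \Diamond (q \land (s \lor q)) fails at e, so \Box \Diamond (q \land (s \lor q)) is false at c.
      At e: no accessible worlds, so \Diamond (q \land (s \lor q)) is false.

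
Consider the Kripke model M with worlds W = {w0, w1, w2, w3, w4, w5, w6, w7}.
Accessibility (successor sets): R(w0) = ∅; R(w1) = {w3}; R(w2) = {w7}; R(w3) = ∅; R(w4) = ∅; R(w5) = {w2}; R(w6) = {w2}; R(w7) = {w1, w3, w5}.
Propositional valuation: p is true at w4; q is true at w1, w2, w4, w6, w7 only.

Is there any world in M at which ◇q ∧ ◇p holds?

Recall that ◇ψ holds at a world iff ψ holds at some accessible world.
Let φ = ◇q ∧ ◇p. Evaluate φ at each world:
  w0 (successors ∅): φ is false.
  w1 (successors {w3}): φ is false.
  w2 (successors {w7}): φ is false.
  w3 (successors ∅): φ is false.
  w4 (successors ∅): φ is false.
  w5 (successors {w2}): φ is false.
  w6 (successors {w2}): φ is false.
  w7 (successors {w1, w3, w5}): φ is false.
For instance, at w5:
  At w5: ◇q is true, ◇p is false, so ◇q ∧ ◇p is false.
    At w5: ◇q requires q at some successor in {w2}.
      q holds at w2, so ◇q is true at w5.
    At w5: ◇p requires p at some successor in {w2}.
      At w2: p is false.
    So ◇p is false at w5.

No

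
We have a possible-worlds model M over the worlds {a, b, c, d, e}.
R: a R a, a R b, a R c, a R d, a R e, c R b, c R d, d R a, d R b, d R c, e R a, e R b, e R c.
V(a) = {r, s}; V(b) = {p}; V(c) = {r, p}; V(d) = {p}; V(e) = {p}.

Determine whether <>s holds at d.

Yes

At d: <>s requires s at some successor in {a, b, c}.
  s holds at a, so <>s is true at d.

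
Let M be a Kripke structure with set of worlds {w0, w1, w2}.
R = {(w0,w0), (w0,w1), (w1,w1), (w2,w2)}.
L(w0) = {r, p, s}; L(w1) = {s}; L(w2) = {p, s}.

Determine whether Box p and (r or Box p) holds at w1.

At w1: Box p is false, r or Box p is false, so Box p and (r or Box p) is false.
  At w1: Box p requires p at every successor {w1}.
    p fails at w1, so Box p is false at w1.
  At w1: r is false, Box p is false, so r or Box p is false.
    At w1: Box p requires p at every successor {w1}.
      p fails at w1, so Box p is false at w1.

No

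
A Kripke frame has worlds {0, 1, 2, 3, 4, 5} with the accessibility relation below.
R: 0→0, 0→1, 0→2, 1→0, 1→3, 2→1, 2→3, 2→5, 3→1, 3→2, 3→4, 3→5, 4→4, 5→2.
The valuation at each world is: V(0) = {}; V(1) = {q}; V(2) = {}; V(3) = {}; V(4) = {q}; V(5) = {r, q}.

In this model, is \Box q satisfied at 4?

Recall that \Box ψ holds at a world iff ψ holds at every accessible world, and \Diamond ψ holds iff ψ holds at some accessible world.
At 4: \Box q requires q at every successor {4}.
  At 4: q is true.
So \Box q is true at 4.

Yes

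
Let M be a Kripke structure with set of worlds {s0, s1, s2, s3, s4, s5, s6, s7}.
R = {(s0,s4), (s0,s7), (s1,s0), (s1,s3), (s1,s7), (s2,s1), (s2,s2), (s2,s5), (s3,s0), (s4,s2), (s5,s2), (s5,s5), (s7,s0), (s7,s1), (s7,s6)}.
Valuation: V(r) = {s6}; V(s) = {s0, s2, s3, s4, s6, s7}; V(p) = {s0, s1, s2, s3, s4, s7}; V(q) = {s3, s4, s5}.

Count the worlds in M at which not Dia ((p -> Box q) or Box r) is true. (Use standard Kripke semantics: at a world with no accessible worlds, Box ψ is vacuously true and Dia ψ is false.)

5

Recall that Box ψ holds at a world iff ψ holds at every accessible world, and Dia ψ holds iff ψ holds at some accessible world.
Let φ = not Dia ((p -> Box q) or Box r). Evaluate φ at each world:
  s0 (successors {s4, s7}): φ is true.
  s1 (successors {s0, s3, s7}): φ is true.
  s2 (successors {s1, s2, s5}): φ is false.
  s3 (successors {s0}): φ is true.
  s4 (successors {s2}): φ is true.
  s5 (successors {s2, s5}): φ is false.
  s6 (successors ∅): φ is true.
  s7 (successors {s0, s1, s6}): φ is false.
For instance, at s2:
  At s2: Dia ((p -> Box q) or Box r) is true, so not Dia ((p -> Box q) or Box r) is false.
    At s2: Dia ((p -> Box q) or Box r) requires (p -> Box q) or Box r at some successor in {s1, s2, s5}.
      (p -> Box q) or Box r holds at s5, so Dia ((p -> Box q) or Box r) is true at s2.
Satisfying worlds: {s0, s1, s3, s4, s6}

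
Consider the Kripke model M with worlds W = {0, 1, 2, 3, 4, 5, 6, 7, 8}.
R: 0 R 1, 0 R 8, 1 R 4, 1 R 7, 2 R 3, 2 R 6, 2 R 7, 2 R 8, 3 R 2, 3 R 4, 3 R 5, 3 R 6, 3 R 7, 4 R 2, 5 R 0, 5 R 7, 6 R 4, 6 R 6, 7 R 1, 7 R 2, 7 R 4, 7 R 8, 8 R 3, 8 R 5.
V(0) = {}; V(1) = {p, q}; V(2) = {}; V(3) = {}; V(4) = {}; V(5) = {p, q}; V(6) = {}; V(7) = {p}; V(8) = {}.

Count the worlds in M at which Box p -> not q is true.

9

Let φ = Box p -> not q. Evaluate φ at each world:
  0 (successors {1, 8}): φ is true.
  1 (successors {4, 7}): φ is true.
  2 (successors {3, 6, 7, 8}): φ is true.
  3 (successors {2, 4, 5, 6, 7}): φ is true.
  4 (successors {2}): φ is true.
  5 (successors {0, 7}): φ is true.
  6 (successors {4, 6}): φ is true.
  7 (successors {1, 2, 4, 8}): φ is true.
  8 (successors {3, 5}): φ is true.
For instance, at 8:
  At 8: Box p is false, not q is true, so Box p -> not q is true.
    At 8: Box p requires p at every successor {3, 5}.
      p fails at 3, so Box p is false at 8.
Satisfying worlds: {0, 1, 2, 3, 4, 5, 6, 7, 8}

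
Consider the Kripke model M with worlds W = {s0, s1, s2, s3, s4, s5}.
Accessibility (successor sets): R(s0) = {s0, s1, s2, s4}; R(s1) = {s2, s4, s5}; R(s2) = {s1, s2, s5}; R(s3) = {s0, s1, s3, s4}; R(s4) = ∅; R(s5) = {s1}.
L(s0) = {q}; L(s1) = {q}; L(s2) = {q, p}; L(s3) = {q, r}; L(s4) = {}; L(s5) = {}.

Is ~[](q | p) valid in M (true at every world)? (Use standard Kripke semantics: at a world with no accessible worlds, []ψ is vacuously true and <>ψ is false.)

Recall that []ψ holds at a world iff ψ holds at every accessible world, and <>ψ holds iff ψ holds at some accessible world.
Let φ = ~[](q | p). Evaluate φ at each world:
  s0 (successors {s0, s1, s2, s4}): φ is true.
  s1 (successors {s2, s4, s5}): φ is true.
  s2 (successors {s1, s2, s5}): φ is true.
  s3 (successors {s0, s1, s3, s4}): φ is true.
  s4 (successors ∅): φ is false.
  s5 (successors {s1}): φ is false.
Detail at s4 (counterexample):
  At s4: [](q | p) is true, so ~[](q | p) is false.
    At s4: no accessible worlds, so [](q | p) holds vacuously.

No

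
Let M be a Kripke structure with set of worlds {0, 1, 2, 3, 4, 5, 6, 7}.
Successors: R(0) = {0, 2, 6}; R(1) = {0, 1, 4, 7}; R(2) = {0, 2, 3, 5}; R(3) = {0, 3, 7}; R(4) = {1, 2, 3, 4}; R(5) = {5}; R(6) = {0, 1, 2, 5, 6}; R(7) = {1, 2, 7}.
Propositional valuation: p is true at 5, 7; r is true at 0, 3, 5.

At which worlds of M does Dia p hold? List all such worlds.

1, 2, 3, 5, 6, 7

Let φ = Dia p. Evaluate φ at each world:
  0 (successors {0, 2, 6}): φ is false.
  1 (successors {0, 1, 4, 7}): φ is true.
  2 (successors {0, 2, 3, 5}): φ is true.
  3 (successors {0, 3, 7}): φ is true.
  4 (successors {1, 2, 3, 4}): φ is false.
  5 (successors {5}): φ is true.
  6 (successors {0, 1, 2, 5, 6}): φ is true.
  7 (successors {1, 2, 7}): φ is true.
For instance, at 2:
  At 2: Dia p requires p at some successor in {0, 2, 3, 5}.
    p holds at 5, so Dia p is true at 2.
Satisfying worlds: {1, 2, 3, 5, 6, 7}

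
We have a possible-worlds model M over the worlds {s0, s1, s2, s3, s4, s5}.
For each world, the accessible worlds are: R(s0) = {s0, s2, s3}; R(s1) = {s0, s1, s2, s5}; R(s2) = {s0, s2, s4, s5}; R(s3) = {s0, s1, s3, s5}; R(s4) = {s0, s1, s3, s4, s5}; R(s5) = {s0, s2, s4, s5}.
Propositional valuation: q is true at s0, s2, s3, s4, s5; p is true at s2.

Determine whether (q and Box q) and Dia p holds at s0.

Yes

At s0: q and Box q is true, Dia p is true, so (q and Box q) and Dia p is true.
  At s0: q is true, Box q is true, so q and Box q is true.
    At s0: Box q requires q at every successor {s0, s2, s3}.
      At s0: q is true.
      At s2: q is true.
      At s3: q is true.
    So Box q is true at s0.
  At s0: Dia p requires p at some successor in {s0, s2, s3}.
    p holds at s2, so Dia p is true at s0.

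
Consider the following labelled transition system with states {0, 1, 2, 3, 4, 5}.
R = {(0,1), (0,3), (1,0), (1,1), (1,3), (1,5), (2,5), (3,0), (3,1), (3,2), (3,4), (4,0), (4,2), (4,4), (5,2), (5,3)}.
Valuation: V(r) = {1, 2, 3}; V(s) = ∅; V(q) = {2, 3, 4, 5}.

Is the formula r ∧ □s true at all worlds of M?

No

Recall that □ψ holds at a world iff ψ holds at every accessible world, and ◇ψ holds iff ψ holds at some accessible world.
Let φ = r ∧ □s. Evaluate φ at each world:
  0 (successors {1, 3}): φ is false.
  1 (successors {0, 1, 3, 5}): φ is false.
  2 (successors {5}): φ is false.
  3 (successors {0, 1, 2, 4}): φ is false.
  4 (successors {0, 2, 4}): φ is false.
  5 (successors {2, 3}): φ is false.
Detail at 0 (counterexample):
  At 0: r is false, □s is false, so r ∧ □s is false.
    At 0: □s requires s at every successor {1, 3}.
      s fails at 1, so □s is false at 0.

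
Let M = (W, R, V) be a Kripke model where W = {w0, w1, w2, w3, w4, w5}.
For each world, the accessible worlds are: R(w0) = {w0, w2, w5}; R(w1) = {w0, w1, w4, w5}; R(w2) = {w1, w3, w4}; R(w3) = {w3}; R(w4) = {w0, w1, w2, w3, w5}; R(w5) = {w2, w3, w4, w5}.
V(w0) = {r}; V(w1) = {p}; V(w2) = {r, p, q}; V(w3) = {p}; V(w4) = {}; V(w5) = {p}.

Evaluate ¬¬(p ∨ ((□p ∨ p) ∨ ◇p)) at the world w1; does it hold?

At w1: ¬(p ∨ ((□p ∨ p) ∨ ◇p)) is false, so ¬¬(p ∨ ((□p ∨ p) ∨ ◇p)) is true.
  At w1: p ∨ ((□p ∨ p) ∨ ◇p) is true, so ¬(p ∨ ((□p ∨ p) ∨ ◇p)) is false.
    At w1: p is true, (□p ∨ p) ∨ ◇p is true, so p ∨ ((□p ∨ p) ∨ ◇p) is true.
      At w1: □p ∨ p is true, ◇p is true, so (□p ∨ p) ∨ ◇p is true.

Yes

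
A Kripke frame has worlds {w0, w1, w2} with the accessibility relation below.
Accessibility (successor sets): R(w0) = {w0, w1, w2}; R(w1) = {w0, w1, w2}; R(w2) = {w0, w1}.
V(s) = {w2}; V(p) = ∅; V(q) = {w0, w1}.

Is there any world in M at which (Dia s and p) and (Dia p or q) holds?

Let φ = (Dia s and p) and (Dia p or q). Evaluate φ at each world:
  w0 (successors {w0, w1, w2}): φ is false.
  w1 (successors {w0, w1, w2}): φ is false.
  w2 (successors {w0, w1}): φ is false.
For instance, at w2:
  At w2: Dia s and p is false, Dia p or q is false, so (Dia s and p) and (Dia p or q) is false.
    At w2: Dia s is false, p is false, so Dia s and p is false.
      At w2: Dia s requires s at some successor in {w0, w1}.
        At w0: s is false.
        At w1: s is false.
      So Dia s is false at w2.
    At w2: Dia p is false, q is false, so Dia p or q is false.
      At w2: Dia p requires p at some successor in {w0, w1}.
        At w0: p is false.
        At w1: p is false.
      So Dia p is false at w2.

No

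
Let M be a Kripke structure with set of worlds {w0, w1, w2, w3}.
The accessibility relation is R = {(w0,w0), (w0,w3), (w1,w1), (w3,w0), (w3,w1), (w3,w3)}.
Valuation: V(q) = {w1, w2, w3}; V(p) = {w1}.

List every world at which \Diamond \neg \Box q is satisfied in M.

Let φ = \Diamond \neg \Box q. Evaluate φ at each world:
  w0 (successors {w0, w3}): φ is true.
  w1 (successors {w1}): φ is false.
  w2 (successors ∅): φ is false.
  w3 (successors {w0, w1, w3}): φ is true.
For instance, at w1:
  At w1: \Diamond \neg \Box q requires \neg \Box q at some successor in {w1}.
    At w1: \neg \Box q is false.
  So \Diamond \neg \Box q is false at w1.
Satisfying worlds: {w0, w3}

w0, w3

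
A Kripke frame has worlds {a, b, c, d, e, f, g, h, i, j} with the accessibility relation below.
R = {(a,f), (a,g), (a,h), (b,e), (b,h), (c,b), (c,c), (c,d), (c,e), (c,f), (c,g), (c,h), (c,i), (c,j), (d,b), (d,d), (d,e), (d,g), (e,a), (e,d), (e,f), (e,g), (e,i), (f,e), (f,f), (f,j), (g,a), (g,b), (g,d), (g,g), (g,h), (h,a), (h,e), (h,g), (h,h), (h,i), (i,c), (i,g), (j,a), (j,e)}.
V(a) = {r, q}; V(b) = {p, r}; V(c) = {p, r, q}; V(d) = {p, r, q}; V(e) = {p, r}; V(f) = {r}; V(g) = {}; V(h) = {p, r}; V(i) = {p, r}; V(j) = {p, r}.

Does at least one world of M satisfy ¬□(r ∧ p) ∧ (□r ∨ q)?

Yes

Let φ = ¬□(r ∧ p) ∧ (□r ∨ q). Evaluate φ at each world:
  a (successors {f, g, h}): φ is true.
  b (successors {e, h}): φ is false.
  c (successors {b, c, d, e, f, g, h, i, j}): φ is true.
  d (successors {b, d, e, g}): φ is true.
  e (successors {a, d, f, g, i}): φ is false.
  f (successors {e, f, j}): φ is true.
  g (successors {a, b, d, g, h}): φ is false.
  h (successors {a, e, g, h, i}): φ is false.
  i (successors {c, g}): φ is false.
  j (successors {a, e}): φ is true.
Detail at a (witness):
  At a: ¬□(r ∧ p) is true, □r ∨ q is true, so ¬□(r ∧ p) ∧ (□r ∨ q) is true.
    At a: □(r ∧ p) is false, so ¬□(r ∧ p) is true.
      At a: □(r ∧ p) requires r ∧ p at every successor {f, g, h}.
        r ∧ p fails at f, so □(r ∧ p) is false at a.
    At a: □r is false, q is true, so □r ∨ q is true.
      At a: □r requires r at every successor {f, g, h}.
        r fails at g, so □r is false at a.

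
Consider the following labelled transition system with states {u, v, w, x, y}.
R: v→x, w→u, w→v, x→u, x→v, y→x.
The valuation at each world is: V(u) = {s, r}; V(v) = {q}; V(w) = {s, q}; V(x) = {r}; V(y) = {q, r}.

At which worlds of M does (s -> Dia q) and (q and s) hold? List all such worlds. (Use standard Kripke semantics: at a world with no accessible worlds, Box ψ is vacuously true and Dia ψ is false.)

Let φ = (s -> Dia q) and (q and s). Evaluate φ at each world:
  u (successors ∅): φ is false.
  v (successors {x}): φ is false.
  w (successors {u, v}): φ is true.
  x (successors {u, v}): φ is false.
  y (successors {x}): φ is false.
For instance, at w:
  At w: s -> Dia q is true, q and s is true, so (s -> Dia q) and (q and s) is true.
    At w: s is true, Dia q is true, so s -> Dia q is true.
      At w: Dia q requires q at some successor in {u, v}.
        q holds at v, so Dia q is true at w.
Satisfying worlds: {w}

w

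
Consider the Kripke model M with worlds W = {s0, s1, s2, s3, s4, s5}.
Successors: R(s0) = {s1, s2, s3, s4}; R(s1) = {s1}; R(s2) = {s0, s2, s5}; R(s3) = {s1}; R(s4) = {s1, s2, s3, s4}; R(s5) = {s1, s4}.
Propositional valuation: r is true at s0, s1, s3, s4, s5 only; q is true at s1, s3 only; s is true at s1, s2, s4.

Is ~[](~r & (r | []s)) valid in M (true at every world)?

Let φ = ~[](~r & (r | []s)). Evaluate φ at each world:
  s0 (successors {s1, s2, s3, s4}): φ is true.
  s1 (successors {s1}): φ is true.
  s2 (successors {s0, s2, s5}): φ is true.
  s3 (successors {s1}): φ is true.
  s4 (successors {s1, s2, s3, s4}): φ is true.
  s5 (successors {s1, s4}): φ is true.
For instance, at s5:
  At s5: [](~r & (r | []s)) is false, so ~[](~r & (r | []s)) is true.
    At s5: [](~r & (r | []s)) requires ~r & (r | []s) at every successor {s1, s4}.
      ~r & (r | []s) fails at s1, so [](~r & (r | []s)) is false at s5.

Yes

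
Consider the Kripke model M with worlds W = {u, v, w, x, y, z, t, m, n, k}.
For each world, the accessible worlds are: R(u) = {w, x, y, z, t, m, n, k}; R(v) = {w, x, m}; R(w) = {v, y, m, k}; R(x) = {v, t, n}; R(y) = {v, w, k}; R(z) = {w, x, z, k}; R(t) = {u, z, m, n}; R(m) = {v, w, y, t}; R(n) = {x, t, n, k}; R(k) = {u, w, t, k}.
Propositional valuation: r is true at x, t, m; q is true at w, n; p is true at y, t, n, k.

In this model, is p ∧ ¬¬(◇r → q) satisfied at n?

Yes

At n: p is true, ¬¬(◇r → q) is true, so p ∧ ¬¬(◇r → q) is true.
  At n: ¬(◇r → q) is false, so ¬¬(◇r → q) is true.
    At n: ◇r → q is true, so ¬(◇r → q) is false.
      At n: ◇r is true, q is true, so ◇r → q is true.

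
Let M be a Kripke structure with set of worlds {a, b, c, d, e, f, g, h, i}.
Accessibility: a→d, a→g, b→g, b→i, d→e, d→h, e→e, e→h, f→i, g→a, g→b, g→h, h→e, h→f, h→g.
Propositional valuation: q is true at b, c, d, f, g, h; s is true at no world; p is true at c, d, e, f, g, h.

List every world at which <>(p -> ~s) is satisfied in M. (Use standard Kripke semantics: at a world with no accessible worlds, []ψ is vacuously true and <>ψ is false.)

Let φ = <>(p -> ~s). Evaluate φ at each world:
  a (successors {d, g}): φ is true.
  b (successors {g, i}): φ is true.
  c (successors ∅): φ is false.
  d (successors {e, h}): φ is true.
  e (successors {e, h}): φ is true.
  f (successors {i}): φ is true.
  g (successors {a, b, h}): φ is true.
  h (successors {e, f, g}): φ is true.
  i (successors ∅): φ is false.
For instance, at h:
  At h: <>(p -> ~s) requires p -> ~s at some successor in {e, f, g}.
    p -> ~s holds at e, so <>(p -> ~s) is true at h.
Satisfying worlds: {a, b, d, e, f, g, h}

a, b, d, e, f, g, h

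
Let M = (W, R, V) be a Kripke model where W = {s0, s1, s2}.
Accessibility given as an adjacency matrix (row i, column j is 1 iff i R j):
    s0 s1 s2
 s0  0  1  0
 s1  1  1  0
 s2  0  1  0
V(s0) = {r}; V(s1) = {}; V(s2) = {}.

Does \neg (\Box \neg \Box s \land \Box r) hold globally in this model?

Let φ = \neg (\Box \neg \Box s \land \Box r). Evaluate φ at each world:
  s0 (successors {s1}): φ is true.
  s1 (successors {s0, s1}): φ is true.
  s2 (successors {s1}): φ is true.
For instance, at s0:
  At s0: \Box \neg \Box s \land \Box r is false, so \neg (\Box \neg \Box s \land \Box r) is true.
    At s0: \Box \neg \Box s is true, \Box r is false, so \Box \neg \Box s \land \Box r is false.
      At s0: \Box \neg \Box s requires \neg \Box s at every successor {s1}.
        At s1: \neg \Box s is true.
      So \Box \neg \Box s is true at s0.
      At s0: \Box r requires r at every successor {s1}.
        r fails at s1, so \Box r is false at s0.

Yes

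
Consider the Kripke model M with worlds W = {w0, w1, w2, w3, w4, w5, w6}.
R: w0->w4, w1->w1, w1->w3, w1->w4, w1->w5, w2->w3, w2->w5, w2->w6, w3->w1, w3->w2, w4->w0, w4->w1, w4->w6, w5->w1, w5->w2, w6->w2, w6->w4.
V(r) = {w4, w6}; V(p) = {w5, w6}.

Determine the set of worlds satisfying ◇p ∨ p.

Recall that ◇ψ holds at a world iff ψ holds at some accessible world.
Let φ = ◇p ∨ p. Evaluate φ at each world:
  w0 (successors {w4}): φ is false.
  w1 (successors {w1, w3, w4, w5}): φ is true.
  w2 (successors {w3, w5, w6}): φ is true.
  w3 (successors {w1, w2}): φ is false.
  w4 (successors {w0, w1, w6}): φ is true.
  w5 (successors {w1, w2}): φ is true.
  w6 (successors {w2, w4}): φ is true.
For instance, at w2:
  At w2: ◇p is true, p is false, so ◇p ∨ p is true.
    At w2: ◇p requires p at some successor in {w3, w5, w6}.
      p holds at w5, so ◇p is true at w2.
Satisfying worlds: {w1, w2, w4, w5, w6}

w1, w2, w4, w5, w6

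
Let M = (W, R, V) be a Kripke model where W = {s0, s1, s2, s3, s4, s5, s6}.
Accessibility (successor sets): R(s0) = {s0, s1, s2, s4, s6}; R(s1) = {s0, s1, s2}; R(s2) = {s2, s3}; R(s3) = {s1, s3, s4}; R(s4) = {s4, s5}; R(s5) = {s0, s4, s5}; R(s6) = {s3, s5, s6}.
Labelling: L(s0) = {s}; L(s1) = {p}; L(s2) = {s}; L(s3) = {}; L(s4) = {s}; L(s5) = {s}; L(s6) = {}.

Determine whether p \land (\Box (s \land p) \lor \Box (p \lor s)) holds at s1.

At s1: p is true, \Box (s \land p) \lor \Box (p \lor s) is true, so p \land (\Box (s \land p) \lor \Box (p \lor s)) is true.
  At s1: \Box (s \land p) is false, \Box (p \lor s) is true, so \Box (s \land p) \lor \Box (p \lor s) is true.
    At s1: \Box (s \land p) requires s \land p at every successor {s0, s1, s2}.
      s \land p fails at s0, so \Box (s \land p) is false at s1.
    At s1: \Box (p \lor s) requires p \lor s at every successor {s0, s1, s2}.
      At s0: p \lor s is true.
      At s1: p \lor s is true.
      At s2: p \lor s is true.
    So \Box (p \lor s) is true at s1.

Yes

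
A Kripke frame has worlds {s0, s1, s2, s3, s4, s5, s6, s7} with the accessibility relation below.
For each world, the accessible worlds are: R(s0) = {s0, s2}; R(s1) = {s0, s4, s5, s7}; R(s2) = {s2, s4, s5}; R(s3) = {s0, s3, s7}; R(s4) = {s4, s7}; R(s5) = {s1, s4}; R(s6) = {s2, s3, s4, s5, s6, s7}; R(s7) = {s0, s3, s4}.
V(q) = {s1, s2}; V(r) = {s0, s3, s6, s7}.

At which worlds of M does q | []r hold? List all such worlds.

s1, s2, s3

Recall that []ψ holds at a world iff ψ holds at every accessible world, and <>ψ holds iff ψ holds at some accessible world.
Let φ = q | []r. Evaluate φ at each world:
  s0 (successors {s0, s2}): φ is false.
  s1 (successors {s0, s4, s5, s7}): φ is true.
  s2 (successors {s2, s4, s5}): φ is true.
  s3 (successors {s0, s3, s7}): φ is true.
  s4 (successors {s4, s7}): φ is false.
  s5 (successors {s1, s4}): φ is false.
  s6 (successors {s2, s3, s4, s5, s6, s7}): φ is false.
  s7 (successors {s0, s3, s4}): φ is false.
For instance, at s0:
  At s0: q is false, []r is false, so q | []r is false.
    At s0: []r requires r at every successor {s0, s2}.
      r fails at s2, so []r is false at s0.
Satisfying worlds: {s1, s2, s3}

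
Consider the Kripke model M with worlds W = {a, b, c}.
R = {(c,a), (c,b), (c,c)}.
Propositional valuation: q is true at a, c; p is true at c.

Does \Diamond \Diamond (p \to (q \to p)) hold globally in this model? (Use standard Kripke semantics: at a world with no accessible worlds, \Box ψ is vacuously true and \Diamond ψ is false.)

Let φ = \Diamond \Diamond (p \to (q \to p)). Evaluate φ at each world:
  a (successors ∅): φ is false.
  b (successors ∅): φ is false.
  c (successors {a, b, c}): φ is true.
Detail at a (counterexample):
  At a: no accessible worlds, so \Diamond \Diamond (p \to (q \to p)) is false.

No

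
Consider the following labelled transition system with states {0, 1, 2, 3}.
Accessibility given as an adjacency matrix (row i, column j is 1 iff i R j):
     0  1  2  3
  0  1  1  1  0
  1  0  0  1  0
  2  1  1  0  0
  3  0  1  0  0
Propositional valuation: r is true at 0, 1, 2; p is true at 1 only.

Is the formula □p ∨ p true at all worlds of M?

No

Let φ = □p ∨ p. Evaluate φ at each world:
  0 (successors {0, 1, 2}): φ is false.
  1 (successors {2}): φ is true.
  2 (successors {0, 1}): φ is false.
  3 (successors {1}): φ is true.
Detail at 0 (counterexample):
  At 0: □p is false, p is false, so □p ∨ p is false.
    At 0: □p requires p at every successor {0, 1, 2}.
      p fails at 0, so □p is false at 0.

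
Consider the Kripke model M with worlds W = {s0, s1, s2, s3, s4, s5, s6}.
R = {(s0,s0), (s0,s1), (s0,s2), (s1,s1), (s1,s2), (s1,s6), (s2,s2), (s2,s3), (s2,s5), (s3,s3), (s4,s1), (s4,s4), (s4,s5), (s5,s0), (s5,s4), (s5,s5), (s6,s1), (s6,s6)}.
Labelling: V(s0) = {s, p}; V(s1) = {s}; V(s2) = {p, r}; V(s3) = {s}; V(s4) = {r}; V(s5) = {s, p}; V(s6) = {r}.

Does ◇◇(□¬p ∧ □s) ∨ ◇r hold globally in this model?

Yes

Let φ = ◇◇(□¬p ∧ □s) ∨ ◇r. Evaluate φ at each world:
  s0 (successors {s0, s1, s2}): φ is true.
  s1 (successors {s1, s2, s6}): φ is true.
  s2 (successors {s2, s3, s5}): φ is true.
  s3 (successors {s3}): φ is true.
  s4 (successors {s1, s4, s5}): φ is true.
  s5 (successors {s0, s4, s5}): φ is true.
  s6 (successors {s1, s6}): φ is true.
For instance, at s0:
  At s0: ◇◇(□¬p ∧ □s) is true, ◇r is true, so ◇◇(□¬p ∧ □s) ∨ ◇r is true.
    At s0: ◇◇(□¬p ∧ □s) requires ◇(□¬p ∧ □s) at some successor in {s0, s1, s2}.
      ◇(□¬p ∧ □s) holds at s2, so ◇◇(□¬p ∧ □s) is true at s0.
    At s0: ◇r requires r at some successor in {s0, s1, s2}.
      r holds at s2, so ◇r is true at s0.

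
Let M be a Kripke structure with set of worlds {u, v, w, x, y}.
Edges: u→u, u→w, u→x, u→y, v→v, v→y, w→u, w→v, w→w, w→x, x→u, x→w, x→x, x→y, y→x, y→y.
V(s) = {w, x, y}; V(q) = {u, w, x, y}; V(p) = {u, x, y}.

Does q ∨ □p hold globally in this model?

No

Let φ = q ∨ □p. Evaluate φ at each world:
  u (successors {u, w, x, y}): φ is true.
  v (successors {v, y}): φ is false.
  w (successors {u, v, w, x}): φ is true.
  x (successors {u, w, x, y}): φ is true.
  y (successors {x, y}): φ is true.
Detail at v (counterexample):
  At v: q is false, □p is false, so q ∨ □p is false.
    At v: □p requires p at every successor {v, y}.
      p fails at v, so □p is false at v.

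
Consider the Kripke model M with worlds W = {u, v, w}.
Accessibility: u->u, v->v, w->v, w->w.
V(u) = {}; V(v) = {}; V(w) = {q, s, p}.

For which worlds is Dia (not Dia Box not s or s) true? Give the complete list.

w

Let φ = Dia (not Dia Box not s or s). Evaluate φ at each world:
  u (successors {u}): φ is false.
  v (successors {v}): φ is false.
  w (successors {v, w}): φ is true.
For instance, at w:
  At w: Dia (not Dia Box not s or s) requires not Dia Box not s or s at some successor in {v, w}.
    not Dia Box not s or s holds at w, so Dia (not Dia Box not s or s) is true at w.
      At w: not Dia Box not s is false, s is true, so not Dia Box not s or s is true.
Satisfying worlds: {w}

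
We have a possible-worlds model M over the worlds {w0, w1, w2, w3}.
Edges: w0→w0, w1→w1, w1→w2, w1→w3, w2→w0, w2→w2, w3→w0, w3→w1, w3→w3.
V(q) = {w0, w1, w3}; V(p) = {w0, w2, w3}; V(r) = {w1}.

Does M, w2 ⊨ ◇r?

No

Recall that ◇ψ holds at a world iff ψ holds at some accessible world.
At w2: ◇r requires r at some successor in {w0, w2}.
  At w0: r is false.
  At w2: r is false.
So ◇r is false at w2.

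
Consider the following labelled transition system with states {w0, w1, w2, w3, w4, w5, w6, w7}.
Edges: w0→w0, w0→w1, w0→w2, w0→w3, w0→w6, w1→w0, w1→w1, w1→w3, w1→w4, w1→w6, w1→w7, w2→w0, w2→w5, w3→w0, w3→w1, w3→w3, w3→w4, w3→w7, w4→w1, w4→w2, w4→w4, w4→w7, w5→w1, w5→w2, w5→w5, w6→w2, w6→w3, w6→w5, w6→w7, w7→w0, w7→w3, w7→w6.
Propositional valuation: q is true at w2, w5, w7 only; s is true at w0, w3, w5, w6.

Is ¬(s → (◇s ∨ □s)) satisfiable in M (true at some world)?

No

Let φ = ¬(s → (◇s ∨ □s)). Evaluate φ at each world:
  w0 (successors {w0, w1, w2, w3, w6}): φ is false.
  w1 (successors {w0, w1, w3, w4, w6, w7}): φ is false.
  w2 (successors {w0, w5}): φ is false.
  w3 (successors {w0, w1, w3, w4, w7}): φ is false.
  w4 (successors {w1, w2, w4, w7}): φ is false.
  w5 (successors {w1, w2, w5}): φ is false.
  w6 (successors {w2, w3, w5, w7}): φ is false.
  w7 (successors {w0, w3, w6}): φ is false.
For instance, at w4:
  At w4: s → (◇s ∨ □s) is true, so ¬(s → (◇s ∨ □s)) is false.
    At w4: s is false, ◇s ∨ □s is false, so s → (◇s ∨ □s) is true.
      At w4: ◇s is false, □s is false, so ◇s ∨ □s is false.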